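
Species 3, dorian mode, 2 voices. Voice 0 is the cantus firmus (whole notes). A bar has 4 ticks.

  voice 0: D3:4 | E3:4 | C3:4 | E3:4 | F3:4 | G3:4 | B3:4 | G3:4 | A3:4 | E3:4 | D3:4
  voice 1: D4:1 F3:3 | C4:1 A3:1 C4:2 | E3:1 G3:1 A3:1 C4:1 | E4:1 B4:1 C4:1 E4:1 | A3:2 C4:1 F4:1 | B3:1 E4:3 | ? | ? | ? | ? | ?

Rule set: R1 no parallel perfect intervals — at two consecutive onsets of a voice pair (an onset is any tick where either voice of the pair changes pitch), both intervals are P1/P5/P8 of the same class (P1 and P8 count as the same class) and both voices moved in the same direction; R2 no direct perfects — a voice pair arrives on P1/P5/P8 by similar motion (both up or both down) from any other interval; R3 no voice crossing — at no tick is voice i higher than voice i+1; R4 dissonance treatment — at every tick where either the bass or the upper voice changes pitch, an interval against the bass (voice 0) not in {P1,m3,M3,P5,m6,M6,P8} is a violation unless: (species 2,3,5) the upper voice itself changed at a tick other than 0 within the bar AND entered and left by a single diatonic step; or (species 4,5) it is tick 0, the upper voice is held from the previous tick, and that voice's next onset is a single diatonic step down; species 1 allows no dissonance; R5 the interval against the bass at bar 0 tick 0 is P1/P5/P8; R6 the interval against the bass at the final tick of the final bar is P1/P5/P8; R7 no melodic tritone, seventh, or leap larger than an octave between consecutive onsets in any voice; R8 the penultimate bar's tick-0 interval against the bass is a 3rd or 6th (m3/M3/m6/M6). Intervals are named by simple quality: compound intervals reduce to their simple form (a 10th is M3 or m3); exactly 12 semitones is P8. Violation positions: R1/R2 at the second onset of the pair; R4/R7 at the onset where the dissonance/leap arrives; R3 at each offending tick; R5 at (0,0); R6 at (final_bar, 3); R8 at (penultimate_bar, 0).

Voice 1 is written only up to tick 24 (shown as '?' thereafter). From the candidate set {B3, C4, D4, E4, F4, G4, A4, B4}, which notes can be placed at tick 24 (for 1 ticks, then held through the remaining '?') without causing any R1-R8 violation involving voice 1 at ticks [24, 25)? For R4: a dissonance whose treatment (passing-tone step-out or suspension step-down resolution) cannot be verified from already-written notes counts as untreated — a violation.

B3: legal
C4: violates R4
D4: legal
E4: violates R4
F4: violates R4
G4: legal
A4: violates R4
B4: violates R2

{B3, D4, G4}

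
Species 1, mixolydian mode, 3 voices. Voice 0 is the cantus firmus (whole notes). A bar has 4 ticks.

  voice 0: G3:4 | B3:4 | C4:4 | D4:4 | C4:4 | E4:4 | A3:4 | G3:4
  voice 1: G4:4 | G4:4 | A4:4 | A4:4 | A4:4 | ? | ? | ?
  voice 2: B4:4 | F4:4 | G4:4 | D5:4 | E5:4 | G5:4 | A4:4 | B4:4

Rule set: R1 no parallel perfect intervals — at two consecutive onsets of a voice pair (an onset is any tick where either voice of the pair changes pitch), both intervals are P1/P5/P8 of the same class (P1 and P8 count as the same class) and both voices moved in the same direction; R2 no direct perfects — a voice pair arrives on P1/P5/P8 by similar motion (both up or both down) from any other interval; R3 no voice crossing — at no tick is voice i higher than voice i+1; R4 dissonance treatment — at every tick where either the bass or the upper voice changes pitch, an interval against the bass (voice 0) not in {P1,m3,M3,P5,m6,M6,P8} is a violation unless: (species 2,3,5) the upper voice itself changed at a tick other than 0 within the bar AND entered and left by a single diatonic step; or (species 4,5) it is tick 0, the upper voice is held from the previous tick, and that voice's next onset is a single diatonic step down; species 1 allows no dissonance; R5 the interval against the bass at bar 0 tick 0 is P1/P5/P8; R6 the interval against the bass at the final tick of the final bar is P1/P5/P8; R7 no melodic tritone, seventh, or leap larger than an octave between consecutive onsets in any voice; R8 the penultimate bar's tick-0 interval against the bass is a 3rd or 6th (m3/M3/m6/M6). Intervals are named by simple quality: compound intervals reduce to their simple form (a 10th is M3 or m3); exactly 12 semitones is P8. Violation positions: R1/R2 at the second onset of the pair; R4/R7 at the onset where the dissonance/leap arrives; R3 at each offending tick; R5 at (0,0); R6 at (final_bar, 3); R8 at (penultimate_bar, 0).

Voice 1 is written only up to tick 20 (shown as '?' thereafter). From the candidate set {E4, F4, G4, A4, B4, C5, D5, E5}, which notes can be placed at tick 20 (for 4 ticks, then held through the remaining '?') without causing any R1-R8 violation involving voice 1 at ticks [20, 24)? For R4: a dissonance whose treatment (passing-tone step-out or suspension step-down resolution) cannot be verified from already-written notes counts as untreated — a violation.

E4: legal
F4: violates R4
G4: legal
A4: violates R4
B4: violates R2
C5: violates R1
D5: violates R4
E5: violates R2

{E4, G4}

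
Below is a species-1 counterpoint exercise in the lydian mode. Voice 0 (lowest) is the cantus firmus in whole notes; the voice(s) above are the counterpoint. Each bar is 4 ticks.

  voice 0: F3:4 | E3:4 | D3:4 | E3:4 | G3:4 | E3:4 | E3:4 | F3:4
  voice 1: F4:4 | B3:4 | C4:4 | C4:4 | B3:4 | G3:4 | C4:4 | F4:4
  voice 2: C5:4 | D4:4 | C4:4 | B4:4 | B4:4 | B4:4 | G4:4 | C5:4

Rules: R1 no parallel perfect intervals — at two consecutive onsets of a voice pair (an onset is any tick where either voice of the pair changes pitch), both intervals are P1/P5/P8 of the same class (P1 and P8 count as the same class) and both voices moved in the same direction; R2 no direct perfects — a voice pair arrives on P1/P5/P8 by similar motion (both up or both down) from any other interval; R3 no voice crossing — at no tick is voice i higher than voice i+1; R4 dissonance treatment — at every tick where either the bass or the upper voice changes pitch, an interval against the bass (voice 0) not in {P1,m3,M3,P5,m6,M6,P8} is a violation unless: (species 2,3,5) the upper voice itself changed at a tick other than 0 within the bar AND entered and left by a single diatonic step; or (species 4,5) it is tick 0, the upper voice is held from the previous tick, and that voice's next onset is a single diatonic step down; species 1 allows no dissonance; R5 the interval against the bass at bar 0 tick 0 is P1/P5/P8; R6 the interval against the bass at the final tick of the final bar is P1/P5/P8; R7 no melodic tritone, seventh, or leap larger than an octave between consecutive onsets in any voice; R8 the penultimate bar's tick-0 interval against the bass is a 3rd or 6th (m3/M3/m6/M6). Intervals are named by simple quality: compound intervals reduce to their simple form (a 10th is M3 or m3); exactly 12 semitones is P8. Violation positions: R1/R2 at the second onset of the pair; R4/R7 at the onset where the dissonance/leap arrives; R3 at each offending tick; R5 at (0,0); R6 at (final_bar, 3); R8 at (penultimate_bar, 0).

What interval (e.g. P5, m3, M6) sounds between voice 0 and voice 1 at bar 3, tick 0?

voice 0=E3 voice 1=C4 -> m6

m6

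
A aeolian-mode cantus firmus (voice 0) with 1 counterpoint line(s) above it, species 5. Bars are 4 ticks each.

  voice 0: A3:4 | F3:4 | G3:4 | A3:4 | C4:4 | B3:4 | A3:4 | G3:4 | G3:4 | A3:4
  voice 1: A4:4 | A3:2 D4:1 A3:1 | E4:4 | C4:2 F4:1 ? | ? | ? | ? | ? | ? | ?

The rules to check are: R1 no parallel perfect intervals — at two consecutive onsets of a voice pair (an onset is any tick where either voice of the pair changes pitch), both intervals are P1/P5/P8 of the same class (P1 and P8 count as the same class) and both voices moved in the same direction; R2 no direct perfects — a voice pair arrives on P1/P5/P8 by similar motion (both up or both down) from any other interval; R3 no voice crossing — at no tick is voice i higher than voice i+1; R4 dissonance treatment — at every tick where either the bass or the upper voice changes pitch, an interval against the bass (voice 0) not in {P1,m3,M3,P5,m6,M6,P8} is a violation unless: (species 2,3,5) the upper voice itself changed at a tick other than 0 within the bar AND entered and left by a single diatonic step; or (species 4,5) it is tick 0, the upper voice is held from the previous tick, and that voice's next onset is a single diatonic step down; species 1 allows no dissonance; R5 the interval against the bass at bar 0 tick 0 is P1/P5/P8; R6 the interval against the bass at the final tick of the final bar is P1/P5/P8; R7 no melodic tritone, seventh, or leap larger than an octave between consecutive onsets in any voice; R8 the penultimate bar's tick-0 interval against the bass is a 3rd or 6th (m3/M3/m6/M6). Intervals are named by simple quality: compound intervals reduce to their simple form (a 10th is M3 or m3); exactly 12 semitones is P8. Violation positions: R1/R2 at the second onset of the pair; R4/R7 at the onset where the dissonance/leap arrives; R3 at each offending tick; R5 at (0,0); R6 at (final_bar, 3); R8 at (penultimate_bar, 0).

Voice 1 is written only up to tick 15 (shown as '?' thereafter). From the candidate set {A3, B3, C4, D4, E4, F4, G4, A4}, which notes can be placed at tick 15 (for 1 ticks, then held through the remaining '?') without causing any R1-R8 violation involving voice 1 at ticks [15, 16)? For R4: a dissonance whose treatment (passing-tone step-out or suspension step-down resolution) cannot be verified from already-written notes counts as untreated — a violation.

A3: legal
B3: violates R4,R7
C4: legal
D4: violates R4
E4: legal
F4: legal
G4: violates R4
A4: legal

{A3, A4, C4, E4, F4}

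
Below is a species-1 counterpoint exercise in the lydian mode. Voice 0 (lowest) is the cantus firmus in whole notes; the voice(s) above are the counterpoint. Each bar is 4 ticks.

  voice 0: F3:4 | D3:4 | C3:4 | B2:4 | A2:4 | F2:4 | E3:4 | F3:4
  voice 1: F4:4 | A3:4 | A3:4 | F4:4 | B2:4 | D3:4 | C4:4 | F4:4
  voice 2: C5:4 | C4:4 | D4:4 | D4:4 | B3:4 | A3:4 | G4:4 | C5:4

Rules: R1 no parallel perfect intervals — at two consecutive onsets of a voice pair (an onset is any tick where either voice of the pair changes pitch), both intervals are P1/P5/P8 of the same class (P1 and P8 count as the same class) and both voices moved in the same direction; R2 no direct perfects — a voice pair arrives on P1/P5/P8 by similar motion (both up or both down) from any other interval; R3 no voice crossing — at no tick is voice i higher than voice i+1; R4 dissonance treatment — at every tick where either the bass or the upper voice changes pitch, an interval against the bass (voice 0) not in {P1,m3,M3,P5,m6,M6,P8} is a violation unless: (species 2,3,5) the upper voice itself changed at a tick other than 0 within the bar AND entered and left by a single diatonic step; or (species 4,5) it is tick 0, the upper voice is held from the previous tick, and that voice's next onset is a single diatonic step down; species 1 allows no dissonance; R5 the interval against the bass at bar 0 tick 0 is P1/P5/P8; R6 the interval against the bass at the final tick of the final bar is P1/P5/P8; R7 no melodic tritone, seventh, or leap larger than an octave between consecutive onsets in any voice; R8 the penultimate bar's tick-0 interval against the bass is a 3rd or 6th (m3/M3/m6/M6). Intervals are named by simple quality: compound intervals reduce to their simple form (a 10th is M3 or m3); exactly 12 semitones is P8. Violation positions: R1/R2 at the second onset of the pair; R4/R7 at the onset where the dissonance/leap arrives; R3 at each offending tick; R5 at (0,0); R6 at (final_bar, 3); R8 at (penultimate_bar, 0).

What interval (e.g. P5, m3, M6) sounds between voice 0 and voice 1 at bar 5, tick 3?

M6

voice 0=F2 voice 1=D3 -> M6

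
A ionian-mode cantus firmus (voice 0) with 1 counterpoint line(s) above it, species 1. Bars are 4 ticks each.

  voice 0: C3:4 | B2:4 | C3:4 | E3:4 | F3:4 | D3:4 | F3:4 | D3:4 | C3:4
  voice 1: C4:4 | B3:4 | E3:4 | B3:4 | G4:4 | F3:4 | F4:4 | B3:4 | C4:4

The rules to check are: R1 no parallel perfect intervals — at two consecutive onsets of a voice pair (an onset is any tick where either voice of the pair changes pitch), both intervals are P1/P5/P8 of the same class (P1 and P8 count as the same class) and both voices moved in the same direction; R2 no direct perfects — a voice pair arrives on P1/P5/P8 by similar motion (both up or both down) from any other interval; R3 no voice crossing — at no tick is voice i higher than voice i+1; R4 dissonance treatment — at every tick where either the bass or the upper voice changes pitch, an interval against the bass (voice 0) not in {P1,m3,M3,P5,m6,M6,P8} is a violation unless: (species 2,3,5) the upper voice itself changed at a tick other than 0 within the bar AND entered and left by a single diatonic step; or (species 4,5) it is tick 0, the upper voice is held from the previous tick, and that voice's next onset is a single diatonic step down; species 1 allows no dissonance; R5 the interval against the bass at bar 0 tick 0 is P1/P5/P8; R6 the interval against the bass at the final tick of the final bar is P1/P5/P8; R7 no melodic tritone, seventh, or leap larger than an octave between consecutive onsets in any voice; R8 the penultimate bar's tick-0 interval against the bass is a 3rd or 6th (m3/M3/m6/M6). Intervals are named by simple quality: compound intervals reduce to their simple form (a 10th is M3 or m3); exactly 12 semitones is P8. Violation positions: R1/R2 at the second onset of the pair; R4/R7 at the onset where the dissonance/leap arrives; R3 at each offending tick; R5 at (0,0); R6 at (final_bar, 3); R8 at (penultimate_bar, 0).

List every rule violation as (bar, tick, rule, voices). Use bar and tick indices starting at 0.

(1, 0, R1, (0, 1))
(3, 0, R2, (0, 1))
(4, 0, R4, (0, 1))
(5, 0, R7, (1,))
(6, 0, R2, (0, 1))
(7, 0, R7, (1,))

bar 0: v0=C3 v1=C4 downbeat P8
bar 1: v0=B2 v1=B3 downbeat P8
bar 2: v0=C3 v1=E3 downbeat M3
bar 3: v0=E3 v1=B3 downbeat P5
bar 4: v0=F3 v1=G4 downbeat M2
bar 5: v0=D3 v1=F3 downbeat m3
bar 6: v0=F3 v1=F4 downbeat P8
bar 7: v0=D3 v1=B3 downbeat M6
bar 8: v0=C3 v1=C4 downbeat P8
  -> R1 @ bar 1 tick 0 v(0, 1): C3/C4 P8 -> B2/B3 P8 similar
  -> R2 @ bar 3 tick 0 v(0, 1): C3/E3 M3 -> E3/B3 P5 similar
  -> R4 @ bar 4 tick 0 v(0, 1): F3/G4 M2 untreated
  -> R7 @ bar 5 tick 0 v(1,): G4->F3 leap 14st
  -> R2 @ bar 6 tick 0 v(0, 1): D3/F3 m3 -> F3/F4 P8 similar
  -> R7 @ bar 7 tick 0 v(1,): F4->B3 leap 6st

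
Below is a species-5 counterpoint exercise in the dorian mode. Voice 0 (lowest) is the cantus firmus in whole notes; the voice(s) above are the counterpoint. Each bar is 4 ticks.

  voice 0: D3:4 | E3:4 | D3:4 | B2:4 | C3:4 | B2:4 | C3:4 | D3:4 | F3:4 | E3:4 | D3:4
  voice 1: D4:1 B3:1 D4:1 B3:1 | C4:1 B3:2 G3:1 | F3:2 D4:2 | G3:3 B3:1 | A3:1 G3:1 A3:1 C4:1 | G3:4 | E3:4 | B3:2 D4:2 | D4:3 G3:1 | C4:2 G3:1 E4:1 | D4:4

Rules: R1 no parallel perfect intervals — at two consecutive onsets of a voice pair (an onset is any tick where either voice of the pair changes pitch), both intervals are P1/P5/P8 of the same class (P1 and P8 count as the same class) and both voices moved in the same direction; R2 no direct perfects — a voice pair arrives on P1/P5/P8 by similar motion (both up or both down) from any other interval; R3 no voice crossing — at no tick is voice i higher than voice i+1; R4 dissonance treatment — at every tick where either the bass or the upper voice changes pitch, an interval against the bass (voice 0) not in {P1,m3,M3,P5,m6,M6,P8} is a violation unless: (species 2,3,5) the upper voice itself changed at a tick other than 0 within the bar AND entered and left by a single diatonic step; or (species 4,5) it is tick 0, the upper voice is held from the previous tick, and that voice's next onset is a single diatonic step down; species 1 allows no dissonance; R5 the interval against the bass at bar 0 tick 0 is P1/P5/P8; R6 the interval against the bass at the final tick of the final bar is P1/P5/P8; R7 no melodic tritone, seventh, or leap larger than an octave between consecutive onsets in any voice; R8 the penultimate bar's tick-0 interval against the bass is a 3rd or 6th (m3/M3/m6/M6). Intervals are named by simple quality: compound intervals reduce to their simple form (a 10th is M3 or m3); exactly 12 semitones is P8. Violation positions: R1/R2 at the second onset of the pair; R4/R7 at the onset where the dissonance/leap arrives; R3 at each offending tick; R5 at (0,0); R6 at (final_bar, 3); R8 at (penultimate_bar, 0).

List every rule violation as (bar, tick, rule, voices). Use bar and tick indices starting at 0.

(8, 3, R4, (0, 1))
(10, 0, R1, (0, 1))

bar 0: v0=D3 v1=D4 downbeat P8
bar 1: v0=E3 v1=C4 downbeat m6
bar 2: v0=D3 v1=F3 downbeat m3
bar 3: v0=B2 v1=G3 downbeat m6
bar 4: v0=C3 v1=A3 downbeat M6
bar 5: v0=B2 v1=G3 downbeat m6
bar 6: v0=C3 v1=E3 downbeat M3
bar 7: v0=D3 v1=B3 downbeat M6
bar 8: v0=F3 v1=D4 downbeat M6
bar 9: v0=E3 v1=C4 downbeat m6
bar 10: v0=D3 v1=D4 downbeat P8
  -> R4 @ bar 8 tick 3 v(0, 1): F3/G3 M2 untreated
  -> R1 @ bar 10 tick 0 v(0, 1): E3/E4 P8 -> D3/D4 P8 similar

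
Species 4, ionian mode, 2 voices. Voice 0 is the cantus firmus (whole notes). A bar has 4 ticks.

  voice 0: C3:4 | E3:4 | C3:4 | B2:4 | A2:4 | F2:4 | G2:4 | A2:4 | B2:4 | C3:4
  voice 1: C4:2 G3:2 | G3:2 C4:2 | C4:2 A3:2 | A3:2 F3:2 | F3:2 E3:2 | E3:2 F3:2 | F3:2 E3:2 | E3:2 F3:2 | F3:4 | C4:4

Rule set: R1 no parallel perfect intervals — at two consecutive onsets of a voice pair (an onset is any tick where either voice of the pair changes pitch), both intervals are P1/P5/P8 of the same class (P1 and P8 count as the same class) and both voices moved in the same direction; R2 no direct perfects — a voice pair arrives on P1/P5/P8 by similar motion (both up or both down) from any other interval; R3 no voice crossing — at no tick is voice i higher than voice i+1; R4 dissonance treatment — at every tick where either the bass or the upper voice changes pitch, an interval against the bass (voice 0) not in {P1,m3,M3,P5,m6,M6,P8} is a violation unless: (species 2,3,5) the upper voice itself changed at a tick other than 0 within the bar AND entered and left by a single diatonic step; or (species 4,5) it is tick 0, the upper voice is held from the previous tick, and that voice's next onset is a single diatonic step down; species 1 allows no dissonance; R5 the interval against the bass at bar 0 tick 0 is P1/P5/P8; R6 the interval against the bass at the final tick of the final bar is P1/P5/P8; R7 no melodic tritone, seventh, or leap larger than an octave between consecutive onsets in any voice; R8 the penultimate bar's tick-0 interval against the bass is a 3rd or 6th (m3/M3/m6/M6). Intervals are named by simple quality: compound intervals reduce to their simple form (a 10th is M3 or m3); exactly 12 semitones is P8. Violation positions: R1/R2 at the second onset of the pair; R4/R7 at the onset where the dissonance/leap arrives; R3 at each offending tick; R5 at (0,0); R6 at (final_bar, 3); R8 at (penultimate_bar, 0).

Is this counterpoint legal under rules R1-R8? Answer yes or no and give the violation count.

bar 0: v0=C3 v1=C4 (P8)
bar 1: v0=E3 v1=G3 (m3)
bar 2: v0=C3 v1=C4 (P8)
bar 3: v0=B2 v1=A3 (m7)
bar 4: v0=A2 v1=F3 (m6)
bar 5: v0=F2 v1=E3 (M7)
bar 6: v0=G2 v1=F3 (m7)
bar 7: v0=A2 v1=E3 (P5)
bar 8: v0=B2 v1=F3 (TT)
bar 9: v0=C3 v1=C4 (P8)
  R4 @ bar3.0: B2/A3 m7 untreated
  R4 @ bar3.2: B2/F3 TT untreated
  R4 @ bar5.0: F2/E3 M7 untreated
  R4 @ bar8.0: B2/F3 TT untreated
  R8 @ bar8.0: penult TT not 3rd/6th
  R2 @ bar9.0: B2/F3 TT -> C3/C4 P8 similar

No (6 violations)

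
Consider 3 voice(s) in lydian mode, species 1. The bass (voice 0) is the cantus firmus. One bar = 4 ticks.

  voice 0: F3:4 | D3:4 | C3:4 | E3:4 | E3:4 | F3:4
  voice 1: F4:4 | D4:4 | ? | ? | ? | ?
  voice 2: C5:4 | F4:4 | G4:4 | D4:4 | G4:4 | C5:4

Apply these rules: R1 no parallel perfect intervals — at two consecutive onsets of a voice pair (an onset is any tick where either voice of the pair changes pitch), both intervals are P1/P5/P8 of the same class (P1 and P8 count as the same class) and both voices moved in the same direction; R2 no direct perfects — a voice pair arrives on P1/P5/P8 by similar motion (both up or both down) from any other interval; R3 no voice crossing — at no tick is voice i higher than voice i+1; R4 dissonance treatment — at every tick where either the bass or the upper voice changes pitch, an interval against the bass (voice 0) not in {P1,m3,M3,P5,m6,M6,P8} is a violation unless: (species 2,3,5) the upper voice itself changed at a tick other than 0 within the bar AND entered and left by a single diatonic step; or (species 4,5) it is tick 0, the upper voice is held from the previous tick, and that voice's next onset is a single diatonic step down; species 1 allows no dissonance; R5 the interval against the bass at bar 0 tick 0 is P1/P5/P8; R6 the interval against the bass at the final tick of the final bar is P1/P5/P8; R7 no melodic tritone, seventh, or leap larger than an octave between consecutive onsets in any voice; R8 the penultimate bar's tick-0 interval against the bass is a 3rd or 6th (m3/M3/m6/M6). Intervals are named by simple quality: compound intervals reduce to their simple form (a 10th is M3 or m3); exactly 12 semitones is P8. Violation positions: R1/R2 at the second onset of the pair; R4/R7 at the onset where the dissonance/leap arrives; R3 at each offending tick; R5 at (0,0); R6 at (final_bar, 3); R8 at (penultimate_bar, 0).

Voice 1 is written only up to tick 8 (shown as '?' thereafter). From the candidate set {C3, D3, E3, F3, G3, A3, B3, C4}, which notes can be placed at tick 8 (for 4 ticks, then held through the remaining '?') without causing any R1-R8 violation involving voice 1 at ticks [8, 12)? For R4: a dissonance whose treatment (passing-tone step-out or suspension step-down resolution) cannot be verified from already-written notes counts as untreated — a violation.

C3: violates R1,R7
D3: violates R4
E3: violates R7
F3: violates R4
G3: violates R2
A3: legal
B3: violates R4
C4: violates R1

{A3}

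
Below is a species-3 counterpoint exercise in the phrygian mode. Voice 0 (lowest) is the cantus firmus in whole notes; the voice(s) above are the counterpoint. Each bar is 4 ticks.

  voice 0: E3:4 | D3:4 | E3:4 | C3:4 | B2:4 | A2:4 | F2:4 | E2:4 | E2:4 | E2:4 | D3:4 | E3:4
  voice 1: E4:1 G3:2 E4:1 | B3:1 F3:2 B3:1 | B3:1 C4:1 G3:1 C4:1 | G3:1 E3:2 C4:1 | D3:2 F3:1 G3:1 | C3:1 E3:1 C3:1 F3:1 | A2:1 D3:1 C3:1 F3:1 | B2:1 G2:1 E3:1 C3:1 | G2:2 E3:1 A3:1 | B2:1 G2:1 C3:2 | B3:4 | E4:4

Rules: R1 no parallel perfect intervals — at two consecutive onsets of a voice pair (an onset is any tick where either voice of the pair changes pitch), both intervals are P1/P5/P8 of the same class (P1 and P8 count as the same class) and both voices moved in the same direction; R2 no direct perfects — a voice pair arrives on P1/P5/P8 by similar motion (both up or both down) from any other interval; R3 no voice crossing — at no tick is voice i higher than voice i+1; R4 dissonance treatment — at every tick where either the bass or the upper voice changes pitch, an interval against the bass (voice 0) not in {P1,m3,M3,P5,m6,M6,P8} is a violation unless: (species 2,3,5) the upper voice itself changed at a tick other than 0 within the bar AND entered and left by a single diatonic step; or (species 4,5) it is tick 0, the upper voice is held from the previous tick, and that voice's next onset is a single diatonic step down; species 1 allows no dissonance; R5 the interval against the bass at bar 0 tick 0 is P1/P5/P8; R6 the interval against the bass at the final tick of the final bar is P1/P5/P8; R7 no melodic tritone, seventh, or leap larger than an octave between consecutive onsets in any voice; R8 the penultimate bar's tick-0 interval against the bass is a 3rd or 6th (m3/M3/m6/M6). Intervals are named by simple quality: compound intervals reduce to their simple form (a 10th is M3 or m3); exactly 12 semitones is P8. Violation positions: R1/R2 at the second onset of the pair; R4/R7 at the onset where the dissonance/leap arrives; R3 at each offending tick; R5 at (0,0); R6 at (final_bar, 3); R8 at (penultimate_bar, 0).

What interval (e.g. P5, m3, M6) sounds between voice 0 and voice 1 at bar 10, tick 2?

M6

voice 0=D3 voice 1=B3 -> M6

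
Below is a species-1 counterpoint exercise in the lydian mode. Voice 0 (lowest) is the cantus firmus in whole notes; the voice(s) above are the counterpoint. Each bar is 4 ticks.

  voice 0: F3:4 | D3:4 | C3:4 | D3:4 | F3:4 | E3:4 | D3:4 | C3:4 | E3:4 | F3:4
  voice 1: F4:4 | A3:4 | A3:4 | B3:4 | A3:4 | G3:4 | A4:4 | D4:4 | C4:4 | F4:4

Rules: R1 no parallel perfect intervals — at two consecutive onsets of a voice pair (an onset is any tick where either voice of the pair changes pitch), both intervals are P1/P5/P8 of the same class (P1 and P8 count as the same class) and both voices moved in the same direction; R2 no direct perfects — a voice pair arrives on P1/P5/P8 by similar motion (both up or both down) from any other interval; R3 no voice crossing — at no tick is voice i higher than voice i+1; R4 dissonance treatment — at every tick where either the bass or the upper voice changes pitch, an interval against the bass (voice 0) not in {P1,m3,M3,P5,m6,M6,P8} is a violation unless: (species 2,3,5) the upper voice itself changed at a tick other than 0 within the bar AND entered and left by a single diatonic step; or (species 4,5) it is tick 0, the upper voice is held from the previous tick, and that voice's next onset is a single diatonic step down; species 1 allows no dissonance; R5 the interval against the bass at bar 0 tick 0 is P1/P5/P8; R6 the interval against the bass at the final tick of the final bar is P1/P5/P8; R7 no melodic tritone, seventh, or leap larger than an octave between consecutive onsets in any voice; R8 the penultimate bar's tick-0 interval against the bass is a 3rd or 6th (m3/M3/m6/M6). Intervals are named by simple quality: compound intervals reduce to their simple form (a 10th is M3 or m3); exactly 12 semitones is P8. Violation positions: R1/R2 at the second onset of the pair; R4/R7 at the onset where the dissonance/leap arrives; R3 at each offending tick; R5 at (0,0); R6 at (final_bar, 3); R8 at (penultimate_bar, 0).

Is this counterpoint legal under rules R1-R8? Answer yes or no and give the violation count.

No (4 violations)

bar 0: v0=F3 v1=F4 (P8)
bar 1: v0=D3 v1=A3 (P5)
bar 2: v0=C3 v1=A3 (M6)
bar 3: v0=D3 v1=B3 (M6)
bar 4: v0=F3 v1=A3 (M3)
bar 5: v0=E3 v1=G3 (m3)
bar 6: v0=D3 v1=A4 (P5)
bar 7: v0=C3 v1=D4 (M2)
bar 8: v0=E3 v1=C4 (m6)
bar 9: v0=F3 v1=F4 (P8)
  R2 @ bar1.0: F3/F4 P8 -> D3/A3 P5 similar
  R7 @ bar6.0: G3->A4 leap 14st
  R4 @ bar7.0: C3/D4 M2 untreated
  R2 @ bar9.0: E3/C4 m6 -> F3/F4 P8 similar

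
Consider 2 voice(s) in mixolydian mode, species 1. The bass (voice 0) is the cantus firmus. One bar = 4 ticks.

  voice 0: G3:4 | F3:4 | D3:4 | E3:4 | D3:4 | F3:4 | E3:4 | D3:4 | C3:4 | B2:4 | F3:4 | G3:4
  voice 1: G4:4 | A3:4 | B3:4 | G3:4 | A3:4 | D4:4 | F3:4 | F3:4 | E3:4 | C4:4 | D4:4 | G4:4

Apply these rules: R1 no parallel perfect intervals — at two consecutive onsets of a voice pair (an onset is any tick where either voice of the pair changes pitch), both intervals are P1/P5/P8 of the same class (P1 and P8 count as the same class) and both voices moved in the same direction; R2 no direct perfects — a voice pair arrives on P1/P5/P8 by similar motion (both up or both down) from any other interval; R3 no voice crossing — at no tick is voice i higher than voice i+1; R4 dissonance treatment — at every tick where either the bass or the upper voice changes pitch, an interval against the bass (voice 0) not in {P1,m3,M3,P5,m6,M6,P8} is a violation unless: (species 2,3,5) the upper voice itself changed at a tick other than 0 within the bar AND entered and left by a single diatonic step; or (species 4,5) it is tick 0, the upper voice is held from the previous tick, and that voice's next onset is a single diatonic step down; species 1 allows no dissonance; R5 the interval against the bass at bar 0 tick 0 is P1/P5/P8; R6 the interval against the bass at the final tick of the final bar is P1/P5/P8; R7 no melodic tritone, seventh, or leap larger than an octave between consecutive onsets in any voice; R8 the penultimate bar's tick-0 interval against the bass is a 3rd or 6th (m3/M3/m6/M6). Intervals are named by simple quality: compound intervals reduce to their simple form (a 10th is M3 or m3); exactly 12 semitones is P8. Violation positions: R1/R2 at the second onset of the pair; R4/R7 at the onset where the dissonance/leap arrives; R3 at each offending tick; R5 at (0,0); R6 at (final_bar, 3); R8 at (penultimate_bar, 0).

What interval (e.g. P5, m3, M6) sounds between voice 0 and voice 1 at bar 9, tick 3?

m2

voice 0=B2 voice 1=C4 -> m2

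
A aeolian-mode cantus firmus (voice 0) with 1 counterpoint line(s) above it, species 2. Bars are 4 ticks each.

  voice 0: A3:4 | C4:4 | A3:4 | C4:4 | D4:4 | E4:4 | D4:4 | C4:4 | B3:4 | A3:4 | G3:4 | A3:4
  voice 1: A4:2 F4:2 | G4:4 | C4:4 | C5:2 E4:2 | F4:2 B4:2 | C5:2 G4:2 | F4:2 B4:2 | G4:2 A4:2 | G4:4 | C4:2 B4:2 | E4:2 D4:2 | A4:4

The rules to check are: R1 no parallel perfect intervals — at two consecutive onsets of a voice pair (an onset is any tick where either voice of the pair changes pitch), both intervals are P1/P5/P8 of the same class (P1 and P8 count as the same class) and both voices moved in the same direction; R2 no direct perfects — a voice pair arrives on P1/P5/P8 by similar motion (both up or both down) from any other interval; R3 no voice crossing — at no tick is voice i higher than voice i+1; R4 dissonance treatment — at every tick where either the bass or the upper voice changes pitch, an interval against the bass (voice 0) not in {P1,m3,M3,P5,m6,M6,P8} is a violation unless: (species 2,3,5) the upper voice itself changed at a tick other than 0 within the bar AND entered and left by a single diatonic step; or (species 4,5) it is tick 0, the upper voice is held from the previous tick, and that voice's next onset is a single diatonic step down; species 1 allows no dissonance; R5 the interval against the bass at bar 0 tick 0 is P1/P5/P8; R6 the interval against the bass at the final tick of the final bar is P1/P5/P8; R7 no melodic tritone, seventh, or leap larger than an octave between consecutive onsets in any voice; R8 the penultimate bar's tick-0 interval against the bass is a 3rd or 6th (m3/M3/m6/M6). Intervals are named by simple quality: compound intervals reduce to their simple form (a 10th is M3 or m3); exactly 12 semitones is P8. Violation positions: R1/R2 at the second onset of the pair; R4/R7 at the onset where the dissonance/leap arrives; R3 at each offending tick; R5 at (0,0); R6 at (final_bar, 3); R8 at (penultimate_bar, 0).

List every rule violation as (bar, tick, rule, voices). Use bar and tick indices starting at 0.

bar 0: v0=A3 v1=A4 downbeat P8
bar 1: v0=C4 v1=G4 downbeat P5
bar 2: v0=A3 v1=C4 downbeat m3
bar 3: v0=C4 v1=C5 downbeat P8
bar 4: v0=D4 v1=F4 downbeat m3
bar 5: v0=E4 v1=C5 downbeat m6
bar 6: v0=D4 v1=F4 downbeat m3
bar 7: v0=C4 v1=G4 downbeat P5
bar 8: v0=B3 v1=G4 downbeat m6
bar 9: v0=A3 v1=C4 downbeat m3
bar 10: v0=G3 v1=E4 downbeat M6
bar 11: v0=A3 v1=A4 downbeat P8
  -> R2 @ bar 1 tick 0 v(0, 1): A3/F4 m6 -> C4/G4 P5 similar
  -> R2 @ bar 3 tick 0 v(0, 1): A3/C4 m3 -> C4/C5 P8 similar
  -> R7 @ bar 4 tick 2 v(1,): F4->B4 leap 6st
  -> R7 @ bar 6 tick 2 v(1,): F4->B4 leap 6st
  -> R2 @ bar 7 tick 0 v(0, 1): D4/B4 M6 -> C4/G4 P5 similar
  -> R4 @ bar 9 tick 2 v(0, 1): A3/B4 M2 untreated
  -> R7 @ bar 9 tick 2 v(1,): C4->B4 leap 11st
  -> R2 @ bar 11 tick 0 v(0, 1): G3/D4 P5 -> A3/A4 P8 similar

(1, 0, R2, (0, 1))
(3, 0, R2, (0, 1))
(4, 2, R7, (1,))
(6, 2, R7, (1,))
(7, 0, R2, (0, 1))
(9, 2, R4, (0, 1))
(9, 2, R7, (1,))
(11, 0, R2, (0, 1))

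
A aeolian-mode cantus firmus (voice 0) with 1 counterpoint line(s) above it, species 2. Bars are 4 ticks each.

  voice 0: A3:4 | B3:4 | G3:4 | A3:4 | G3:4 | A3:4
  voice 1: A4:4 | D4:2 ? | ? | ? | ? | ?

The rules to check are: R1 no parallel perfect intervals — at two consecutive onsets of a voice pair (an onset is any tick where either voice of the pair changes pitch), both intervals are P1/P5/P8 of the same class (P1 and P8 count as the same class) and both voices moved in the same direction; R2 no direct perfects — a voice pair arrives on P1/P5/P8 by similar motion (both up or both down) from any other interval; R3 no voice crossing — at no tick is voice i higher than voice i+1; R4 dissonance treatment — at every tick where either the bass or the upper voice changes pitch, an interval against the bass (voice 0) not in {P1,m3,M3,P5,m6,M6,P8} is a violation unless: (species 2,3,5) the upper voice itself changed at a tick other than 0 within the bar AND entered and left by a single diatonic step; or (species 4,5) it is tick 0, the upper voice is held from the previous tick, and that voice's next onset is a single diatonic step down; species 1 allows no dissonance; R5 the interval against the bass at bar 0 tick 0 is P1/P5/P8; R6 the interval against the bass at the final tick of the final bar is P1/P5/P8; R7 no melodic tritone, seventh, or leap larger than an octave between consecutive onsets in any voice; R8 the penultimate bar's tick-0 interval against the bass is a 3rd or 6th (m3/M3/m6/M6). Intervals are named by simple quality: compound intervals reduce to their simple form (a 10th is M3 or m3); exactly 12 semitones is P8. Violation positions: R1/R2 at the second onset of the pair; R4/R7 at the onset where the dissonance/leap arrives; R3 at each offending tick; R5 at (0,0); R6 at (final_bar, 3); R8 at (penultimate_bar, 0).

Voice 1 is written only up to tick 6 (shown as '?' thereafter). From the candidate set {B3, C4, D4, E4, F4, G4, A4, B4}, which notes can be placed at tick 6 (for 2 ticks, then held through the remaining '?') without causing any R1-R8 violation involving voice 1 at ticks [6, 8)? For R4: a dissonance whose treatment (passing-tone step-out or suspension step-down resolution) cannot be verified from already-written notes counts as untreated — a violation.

{B3, B4, D4, G4}

B3: legal
C4: violates R4
D4: legal
E4: violates R4
F4: violates R4
G4: legal
A4: violates R4
B4: legal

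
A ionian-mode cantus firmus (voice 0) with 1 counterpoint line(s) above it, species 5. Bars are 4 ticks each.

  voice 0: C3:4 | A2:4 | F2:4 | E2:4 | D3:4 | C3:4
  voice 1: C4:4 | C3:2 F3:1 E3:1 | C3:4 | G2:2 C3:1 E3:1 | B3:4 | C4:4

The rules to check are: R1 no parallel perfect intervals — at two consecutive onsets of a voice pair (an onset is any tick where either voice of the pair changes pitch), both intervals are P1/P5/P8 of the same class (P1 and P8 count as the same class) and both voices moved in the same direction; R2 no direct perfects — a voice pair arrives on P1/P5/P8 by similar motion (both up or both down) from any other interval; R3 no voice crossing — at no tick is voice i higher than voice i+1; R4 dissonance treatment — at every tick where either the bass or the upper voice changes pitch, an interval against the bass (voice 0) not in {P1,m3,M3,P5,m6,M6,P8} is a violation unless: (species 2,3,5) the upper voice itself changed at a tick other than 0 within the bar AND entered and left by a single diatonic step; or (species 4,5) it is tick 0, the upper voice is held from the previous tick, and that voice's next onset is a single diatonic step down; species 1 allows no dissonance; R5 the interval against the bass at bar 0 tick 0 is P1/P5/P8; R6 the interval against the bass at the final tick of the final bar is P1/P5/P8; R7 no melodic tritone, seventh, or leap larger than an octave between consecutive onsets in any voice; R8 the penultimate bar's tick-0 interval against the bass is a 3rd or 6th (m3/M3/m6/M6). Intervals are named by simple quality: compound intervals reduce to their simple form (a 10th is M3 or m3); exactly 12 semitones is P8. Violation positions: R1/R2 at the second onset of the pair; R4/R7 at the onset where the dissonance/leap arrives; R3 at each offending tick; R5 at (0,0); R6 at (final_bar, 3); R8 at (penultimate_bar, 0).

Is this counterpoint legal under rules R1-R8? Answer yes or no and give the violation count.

No (2 violations)

bar 0: v0=C3 v1=C4 (P8)
bar 1: v0=A2 v1=C3 (m3)
bar 2: v0=F2 v1=C3 (P5)
bar 3: v0=E2 v1=G2 (m3)
bar 4: v0=D3 v1=B3 (M6)
bar 5: v0=C3 v1=C4 (P8)
  R1 @ bar2.0: A2/E3 P5 -> F2/C3 P5 similar
  R7 @ bar4.0: E2->D3 leap 10st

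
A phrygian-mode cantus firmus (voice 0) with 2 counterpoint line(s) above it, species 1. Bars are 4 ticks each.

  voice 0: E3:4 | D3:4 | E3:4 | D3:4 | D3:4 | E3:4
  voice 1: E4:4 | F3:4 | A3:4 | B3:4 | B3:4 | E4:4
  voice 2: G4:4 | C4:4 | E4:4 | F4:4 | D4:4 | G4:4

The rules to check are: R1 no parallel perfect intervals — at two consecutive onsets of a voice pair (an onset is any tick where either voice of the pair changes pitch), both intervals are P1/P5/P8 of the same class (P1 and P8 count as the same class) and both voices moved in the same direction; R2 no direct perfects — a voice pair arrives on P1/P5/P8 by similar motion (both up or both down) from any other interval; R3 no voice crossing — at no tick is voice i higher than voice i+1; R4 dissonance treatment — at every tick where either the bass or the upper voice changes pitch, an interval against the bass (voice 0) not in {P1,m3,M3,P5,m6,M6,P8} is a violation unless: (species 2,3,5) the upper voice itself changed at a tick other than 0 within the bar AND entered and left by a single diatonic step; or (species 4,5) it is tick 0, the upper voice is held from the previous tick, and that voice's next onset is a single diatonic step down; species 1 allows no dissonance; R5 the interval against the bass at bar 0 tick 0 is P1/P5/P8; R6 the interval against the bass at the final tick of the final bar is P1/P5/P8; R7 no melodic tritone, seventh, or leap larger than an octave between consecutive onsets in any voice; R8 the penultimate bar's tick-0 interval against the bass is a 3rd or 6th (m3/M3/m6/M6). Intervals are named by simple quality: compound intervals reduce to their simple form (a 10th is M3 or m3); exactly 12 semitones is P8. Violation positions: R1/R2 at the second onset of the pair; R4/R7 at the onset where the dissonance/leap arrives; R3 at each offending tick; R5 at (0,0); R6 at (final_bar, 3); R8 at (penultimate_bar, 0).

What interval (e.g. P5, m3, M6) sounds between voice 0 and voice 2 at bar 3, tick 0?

m3

voice 0=D3 voice 2=F4 -> m3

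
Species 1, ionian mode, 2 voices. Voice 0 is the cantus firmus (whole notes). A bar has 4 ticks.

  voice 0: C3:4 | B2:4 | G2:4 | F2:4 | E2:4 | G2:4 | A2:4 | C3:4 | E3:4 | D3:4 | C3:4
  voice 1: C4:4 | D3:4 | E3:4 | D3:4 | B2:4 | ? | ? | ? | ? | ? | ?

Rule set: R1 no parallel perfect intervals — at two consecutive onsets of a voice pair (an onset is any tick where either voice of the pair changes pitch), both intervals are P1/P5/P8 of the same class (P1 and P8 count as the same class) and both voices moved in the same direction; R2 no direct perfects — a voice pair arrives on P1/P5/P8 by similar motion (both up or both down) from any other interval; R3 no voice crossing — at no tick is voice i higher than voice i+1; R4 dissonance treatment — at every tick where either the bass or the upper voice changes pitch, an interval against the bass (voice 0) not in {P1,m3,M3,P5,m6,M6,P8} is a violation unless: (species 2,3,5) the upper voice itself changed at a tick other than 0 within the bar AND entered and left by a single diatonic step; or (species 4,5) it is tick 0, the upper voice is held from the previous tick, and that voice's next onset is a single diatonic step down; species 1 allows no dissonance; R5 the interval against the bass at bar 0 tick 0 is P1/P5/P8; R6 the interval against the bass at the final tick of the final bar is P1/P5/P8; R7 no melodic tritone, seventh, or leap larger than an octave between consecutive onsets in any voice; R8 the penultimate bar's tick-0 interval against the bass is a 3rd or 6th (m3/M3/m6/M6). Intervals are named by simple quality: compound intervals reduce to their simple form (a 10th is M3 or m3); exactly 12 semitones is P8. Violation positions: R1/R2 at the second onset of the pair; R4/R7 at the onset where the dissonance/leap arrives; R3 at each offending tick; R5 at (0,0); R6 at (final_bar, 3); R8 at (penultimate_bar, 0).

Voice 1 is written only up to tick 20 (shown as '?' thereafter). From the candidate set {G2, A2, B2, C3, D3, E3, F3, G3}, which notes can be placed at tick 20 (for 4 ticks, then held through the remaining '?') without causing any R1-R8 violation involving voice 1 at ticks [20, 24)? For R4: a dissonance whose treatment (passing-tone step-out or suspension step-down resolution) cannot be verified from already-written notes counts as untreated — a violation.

{B2, E3, G2}

G2: legal
A2: violates R4
B2: legal
C3: violates R4
D3: violates R1
E3: legal
F3: violates R4,R7
G3: violates R2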